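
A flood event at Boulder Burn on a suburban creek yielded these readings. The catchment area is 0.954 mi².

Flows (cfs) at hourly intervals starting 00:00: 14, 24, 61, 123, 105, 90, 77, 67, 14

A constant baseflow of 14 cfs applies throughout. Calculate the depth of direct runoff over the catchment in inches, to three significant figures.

d ≈ 0.729 in

Direct runoff: 0.0, 10.0, 47.0, 109.0, 91.0, 76.0, 63.0, 53.0, 0.0 cfs; ΣQ_DR = 449.0 cfs.
V = ΣQ_DR · Δt = 449.0 × 3600 s = 1.616 × 10^6 ft³.
Over A = 0.954 mi², depth = V / A = 0.729 in.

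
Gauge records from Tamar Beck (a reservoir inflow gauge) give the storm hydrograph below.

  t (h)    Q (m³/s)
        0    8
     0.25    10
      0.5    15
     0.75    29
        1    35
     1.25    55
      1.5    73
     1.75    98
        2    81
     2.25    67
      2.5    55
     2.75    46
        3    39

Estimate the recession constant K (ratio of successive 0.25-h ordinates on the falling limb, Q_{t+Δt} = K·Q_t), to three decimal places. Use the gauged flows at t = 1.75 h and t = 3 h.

K ≈ 0.832

Using the recession-limb readings at t = 1.75 h and t = 3 h: Q falls from 98 to 39 m³/s over 5 intervals.
K = (Q₂/Q₁)^(1/5) = (39/98)^(1/5) = 0.832.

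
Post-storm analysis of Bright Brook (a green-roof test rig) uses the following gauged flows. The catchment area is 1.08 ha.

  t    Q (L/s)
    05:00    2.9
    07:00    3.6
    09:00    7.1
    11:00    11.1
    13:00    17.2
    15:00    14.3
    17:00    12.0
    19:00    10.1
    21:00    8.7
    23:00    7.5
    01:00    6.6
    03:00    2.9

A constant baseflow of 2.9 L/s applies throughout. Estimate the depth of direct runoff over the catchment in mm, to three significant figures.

d ≈ 46.1 mm

Direct runoff: 0.0, 0.7, 4.2, 8.2, 14.3, 11.4, 9.1, 7.2, 5.8, 4.6, 3.7, 0.0 L/s; ΣQ_DR = 69.20 L/s.
V = ΣQ_DR · Δt = 69.20 × 7200 s = 4.982 × 10^5 L.
Over A = 1.08 ha, depth = V / A = 46.1 mm.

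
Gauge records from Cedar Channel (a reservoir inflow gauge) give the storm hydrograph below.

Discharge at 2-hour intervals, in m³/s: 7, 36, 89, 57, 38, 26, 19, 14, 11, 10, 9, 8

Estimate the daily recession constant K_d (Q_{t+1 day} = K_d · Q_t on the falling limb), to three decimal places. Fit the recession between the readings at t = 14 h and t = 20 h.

K_d ≈ 0.171

Between t = 14 h and t = 20 h the flow falls from 14 to 9 m³/s over 3×2 h = 6 h.
Per-interval ratio K = (9/14)^(1/3) = 0.8631; K_d = K^(24/2) = 0.171.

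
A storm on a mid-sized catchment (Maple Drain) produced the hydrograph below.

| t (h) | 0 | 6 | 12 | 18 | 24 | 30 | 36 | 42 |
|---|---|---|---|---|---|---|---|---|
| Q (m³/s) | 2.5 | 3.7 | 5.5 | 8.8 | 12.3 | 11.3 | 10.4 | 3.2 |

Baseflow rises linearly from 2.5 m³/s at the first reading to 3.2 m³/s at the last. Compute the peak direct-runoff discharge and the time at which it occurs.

Subtracting baseflow gives direct-runoff ordinates: 0.00, 1.10, 2.80, 6.00, 9.40, 8.30, 7.30, 0.00 m³/s.
The maximum is 9.40 m³/s, occurring at the reading for t = 24 h.

Q_p = 9.40 m³/s at t = 24 h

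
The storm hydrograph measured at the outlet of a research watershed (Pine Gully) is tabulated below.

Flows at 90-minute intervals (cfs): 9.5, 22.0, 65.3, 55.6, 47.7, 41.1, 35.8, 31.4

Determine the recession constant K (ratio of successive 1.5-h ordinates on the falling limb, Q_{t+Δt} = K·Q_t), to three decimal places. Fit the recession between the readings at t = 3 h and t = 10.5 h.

K ≈ 0.864

Using the recession-limb readings at t = 3 h and t = 10.5 h: Q falls from 65.3 to 31.4 cfs over 5 intervals.
K = (Q₂/Q₁)^(1/5) = (31.4/65.3)^(1/5) = 0.864.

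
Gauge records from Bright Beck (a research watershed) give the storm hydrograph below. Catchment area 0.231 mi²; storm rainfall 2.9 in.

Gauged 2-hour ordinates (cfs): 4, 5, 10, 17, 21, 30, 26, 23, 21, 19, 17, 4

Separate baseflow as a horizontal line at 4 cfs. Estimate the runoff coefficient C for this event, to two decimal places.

ΣQ_DR = 149.0 cfs; V = ΣQ_DR·Δt = 1.073 × 10^6 ft³.
Runoff depth d = V / A = 1.999 in.
C = d / P = 1.999 / 2.9 = 0.69.

C ≈ 0.69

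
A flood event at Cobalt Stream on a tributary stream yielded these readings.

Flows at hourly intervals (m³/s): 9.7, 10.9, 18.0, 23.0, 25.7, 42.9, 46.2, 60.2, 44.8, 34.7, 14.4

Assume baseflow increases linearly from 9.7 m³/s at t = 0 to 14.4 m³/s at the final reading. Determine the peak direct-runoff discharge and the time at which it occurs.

Subtracting baseflow gives direct-runoff ordinates: 0.00, 0.73, 7.36, 11.89, 14.12, 30.85, 33.68, 47.21, 31.34, 20.77, 0.00 m³/s.
The maximum is 47.21 m³/s, occurring at the reading for t = 7 h.

Q_p = 47.21 m³/s at t = 7 h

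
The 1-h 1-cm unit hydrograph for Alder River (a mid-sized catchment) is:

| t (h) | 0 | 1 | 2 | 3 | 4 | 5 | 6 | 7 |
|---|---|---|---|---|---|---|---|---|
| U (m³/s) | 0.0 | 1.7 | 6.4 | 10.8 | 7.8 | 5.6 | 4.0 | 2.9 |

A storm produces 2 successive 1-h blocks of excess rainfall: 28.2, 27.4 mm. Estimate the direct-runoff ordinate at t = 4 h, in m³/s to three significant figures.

By discrete convolution, Q_j = Σ (P_i / 10 mm) · U_{j−i}.
At t = 4 h (j=4): Q = (28.2/10)·7.8 + (27.4/10)·10.8 = 51.6 m³/s.

Q ≈ 51.6 m³/s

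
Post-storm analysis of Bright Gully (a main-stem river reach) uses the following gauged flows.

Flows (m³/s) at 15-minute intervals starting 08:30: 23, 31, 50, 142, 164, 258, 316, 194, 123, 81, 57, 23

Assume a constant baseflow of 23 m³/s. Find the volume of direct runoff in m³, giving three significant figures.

V ≈ 1.07 × 10^6 m³

Direct-runoff ordinates (Q − Q_b): 0.0, 8.0, 27.0, 119.0, 141.0, 235.0, 293.0, 171.0, 100.0, 58.0, 34.0, 0.0 m³/s.
ΣQ_DR = 1186 m³/s.
With Δt = 0.25 h = 900 s, V = ΣQ_DR · Δt = 1186 × 900 = 1.07 × 10^6 m³.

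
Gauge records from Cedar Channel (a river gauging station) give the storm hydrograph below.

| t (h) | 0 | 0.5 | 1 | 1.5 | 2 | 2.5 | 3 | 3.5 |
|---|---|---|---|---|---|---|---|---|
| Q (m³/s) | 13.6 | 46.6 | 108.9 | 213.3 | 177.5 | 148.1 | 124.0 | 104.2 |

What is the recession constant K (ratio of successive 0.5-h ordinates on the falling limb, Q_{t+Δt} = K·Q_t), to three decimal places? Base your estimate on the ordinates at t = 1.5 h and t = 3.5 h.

Using the recession-limb readings at t = 1.5 h and t = 3.5 h: Q falls from 213.3 to 104.2 m³/s over 4 intervals.
K = (Q₂/Q₁)^(1/4) = (104.2/213.3)^(1/4) = 0.836.

K ≈ 0.836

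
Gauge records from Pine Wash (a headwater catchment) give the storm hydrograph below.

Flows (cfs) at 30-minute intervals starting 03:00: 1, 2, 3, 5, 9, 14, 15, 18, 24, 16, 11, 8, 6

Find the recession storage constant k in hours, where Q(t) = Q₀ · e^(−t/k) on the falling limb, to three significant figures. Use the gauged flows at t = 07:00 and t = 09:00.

On the falling limb, Q drops from 24 to 6 cfs between t = 07:00 and t = 09:00 (Δt = 2 h).
k = −Δt / ln(Q₂/Q₁) = −2 / ln(6/24) = 1.44 h.

k ≈ 1.44 h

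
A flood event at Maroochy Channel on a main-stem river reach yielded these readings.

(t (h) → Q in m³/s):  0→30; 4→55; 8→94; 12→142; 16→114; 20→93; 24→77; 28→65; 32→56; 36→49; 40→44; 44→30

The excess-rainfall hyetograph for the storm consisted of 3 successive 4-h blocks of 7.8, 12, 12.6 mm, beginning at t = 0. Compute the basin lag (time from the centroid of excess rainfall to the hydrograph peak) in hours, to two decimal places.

Centroid of excess rainfall: t_c = Σ P_i·t̄_i / ΣP_i = 6.5926 h (block centres at 2, 6, 10 h).
Hydrograph peak occurs at t = 12 h, so basin lag t_L = 12 − 6.5926 = 5.41 h.

t_L ≈ 5.41 h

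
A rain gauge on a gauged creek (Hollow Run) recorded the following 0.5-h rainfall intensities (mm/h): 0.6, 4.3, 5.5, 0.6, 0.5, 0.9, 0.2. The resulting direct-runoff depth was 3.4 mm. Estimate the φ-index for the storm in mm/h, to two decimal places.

φ ≈ 1.50 mm/h

Only the 2 blocks with intensity above φ contribute runoff: 4.3, 5.5 mm/h.
Σ(I−φ)·Δt = d  ⇒  (4.3+5.5 − 2φ)·0.5 = 3.4
φ = (9.800 − 3.4/0.5) / 2 = 1.50 mm/h.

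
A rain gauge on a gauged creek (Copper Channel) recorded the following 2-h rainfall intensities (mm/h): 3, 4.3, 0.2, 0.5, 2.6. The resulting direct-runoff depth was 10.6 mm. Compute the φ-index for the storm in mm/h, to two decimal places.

φ ≈ 1.53 mm/h

Only the 3 blocks with intensity above φ contribute runoff: 3, 4.3, 2.6 mm/h.
Σ(I−φ)·Δt = d  ⇒  (3+4.3+2.6 − 3φ)·2 = 10.6
φ = (9.900 − 10.6/2) / 3 = 1.53 mm/h.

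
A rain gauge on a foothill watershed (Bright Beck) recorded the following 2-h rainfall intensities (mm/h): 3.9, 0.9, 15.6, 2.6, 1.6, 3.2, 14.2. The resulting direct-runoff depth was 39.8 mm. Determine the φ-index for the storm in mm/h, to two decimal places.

Only the 2 blocks with intensity above φ contribute runoff: 15.6, 14.2 mm/h.
Σ(I−φ)·Δt = d  ⇒  (15.6+14.2 − 2φ)·2 = 39.8
φ = (29.80 − 39.8/2) / 2 = 4.95 mm/h.

φ ≈ 4.95 mm/h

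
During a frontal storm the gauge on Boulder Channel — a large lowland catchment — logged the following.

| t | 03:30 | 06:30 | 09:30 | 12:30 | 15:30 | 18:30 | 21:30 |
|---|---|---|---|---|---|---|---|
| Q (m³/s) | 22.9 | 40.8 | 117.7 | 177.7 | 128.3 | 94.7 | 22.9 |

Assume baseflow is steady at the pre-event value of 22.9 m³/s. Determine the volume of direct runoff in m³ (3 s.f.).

V ≈ 4.80 × 10^6 m³

Direct-runoff ordinates (Q − Q_b): 0.0, 17.9, 94.8, 154.8, 105.4, 71.8, 0.0 m³/s.
ΣQ_DR = 444.7 m³/s.
With Δt = 3 h = 10800 s, V = ΣQ_DR · Δt = 444.7 × 10800 = 4.80 × 10^6 m³.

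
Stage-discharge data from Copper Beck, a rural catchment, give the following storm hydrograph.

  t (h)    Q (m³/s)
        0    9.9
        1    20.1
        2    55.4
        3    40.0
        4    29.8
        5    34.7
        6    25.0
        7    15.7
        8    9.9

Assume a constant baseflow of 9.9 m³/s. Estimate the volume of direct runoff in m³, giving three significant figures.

Direct-runoff ordinates (Q − Q_b): 0.0, 10.2, 45.5, 30.1, 19.9, 24.8, 15.1, 5.8, 0.0 m³/s.
ΣQ_DR = 151.4 m³/s.
With Δt = 1 h = 3600 s, V = ΣQ_DR · Δt = 151.4 × 3600 = 5.45 × 10^5 m³.

V ≈ 5.45 × 10^5 m³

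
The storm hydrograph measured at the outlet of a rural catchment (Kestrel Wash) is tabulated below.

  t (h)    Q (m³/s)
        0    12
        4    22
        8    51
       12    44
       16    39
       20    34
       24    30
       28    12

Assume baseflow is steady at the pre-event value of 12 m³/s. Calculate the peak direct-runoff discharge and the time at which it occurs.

Q_p = 39.0 m³/s at t = 8 h

Subtracting baseflow gives direct-runoff ordinates: 0.0, 10.0, 39.0, 32.0, 27.0, 22.0, 18.0, 0.0 m³/s.
The maximum is 39.0 m³/s, occurring at the reading for t = 8 h.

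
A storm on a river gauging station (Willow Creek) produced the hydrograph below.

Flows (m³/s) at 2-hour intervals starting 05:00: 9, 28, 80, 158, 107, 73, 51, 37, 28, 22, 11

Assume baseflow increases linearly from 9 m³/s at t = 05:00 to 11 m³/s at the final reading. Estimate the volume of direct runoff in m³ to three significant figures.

V ≈ 3.56 × 10^6 m³

Direct-runoff ordinates (Q − Q_b): 0.00, 18.80, 70.60, 148.40, 97.20, 63.00, 40.80, 26.60, 17.40, 11.20, 0.00 m³/s.
ΣQ_DR = 494.0 m³/s.
With Δt = 2 h = 7200 s, V = ΣQ_DR · Δt = 494.0 × 7200 = 3.56 × 10^6 m³.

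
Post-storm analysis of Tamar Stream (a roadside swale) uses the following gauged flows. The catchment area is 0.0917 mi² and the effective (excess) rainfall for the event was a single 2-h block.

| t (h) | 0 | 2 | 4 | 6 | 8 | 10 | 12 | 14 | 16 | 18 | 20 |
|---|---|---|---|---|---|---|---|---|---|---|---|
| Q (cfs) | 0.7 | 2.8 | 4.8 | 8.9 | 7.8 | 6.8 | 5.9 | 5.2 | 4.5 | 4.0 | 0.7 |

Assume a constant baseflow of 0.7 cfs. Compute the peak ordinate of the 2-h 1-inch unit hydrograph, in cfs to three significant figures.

Direct runoff: 0.0, 2.1, 4.1, 8.2, 7.1, 6.1, 5.2, 4.5, 3.8, 3.3, 0.0 cfs; ΣQ_DR = 44.40 cfs, peak = 8.2 cfs.
Runoff depth d = ΣQ_DR·Δt / A = 44.40 × 7200 / (0.0917 mi²) = 1.501 in.
The 1-inch UH is the DRH scaled by (1 in)/d, so U_p = 8.2 × 1/1.501 = 5.46 cfs.

U_p ≈ 5.46 cfs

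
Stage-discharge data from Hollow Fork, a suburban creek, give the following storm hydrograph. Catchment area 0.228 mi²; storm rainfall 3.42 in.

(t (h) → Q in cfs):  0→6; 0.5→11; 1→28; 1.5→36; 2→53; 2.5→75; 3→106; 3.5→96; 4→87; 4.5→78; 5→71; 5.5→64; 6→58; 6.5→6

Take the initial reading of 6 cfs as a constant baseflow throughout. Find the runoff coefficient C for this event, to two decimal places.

C ≈ 0.69

ΣQ_DR = 691.0 cfs; V = ΣQ_DR·Δt = 1.244 × 10^6 ft³.
Runoff depth d = V / A = 2.348 in.
C = d / P = 2.348 / 3.42 = 0.69.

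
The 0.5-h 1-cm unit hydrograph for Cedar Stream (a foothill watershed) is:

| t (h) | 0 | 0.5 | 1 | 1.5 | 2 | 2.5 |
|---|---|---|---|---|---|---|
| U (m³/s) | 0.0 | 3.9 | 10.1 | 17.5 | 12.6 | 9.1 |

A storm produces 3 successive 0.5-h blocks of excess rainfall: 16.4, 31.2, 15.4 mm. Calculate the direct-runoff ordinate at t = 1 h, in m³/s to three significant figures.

Q ≈ 28.7 m³/s

By discrete convolution, Q_j = Σ (P_i / 10 mm) · U_{j−i}.
At t = 1 h (j=2): Q = (16.4/10)·10.1 + (31.2/10)·3.9 + (15.4/10)·0.0 = 28.7 m³/s.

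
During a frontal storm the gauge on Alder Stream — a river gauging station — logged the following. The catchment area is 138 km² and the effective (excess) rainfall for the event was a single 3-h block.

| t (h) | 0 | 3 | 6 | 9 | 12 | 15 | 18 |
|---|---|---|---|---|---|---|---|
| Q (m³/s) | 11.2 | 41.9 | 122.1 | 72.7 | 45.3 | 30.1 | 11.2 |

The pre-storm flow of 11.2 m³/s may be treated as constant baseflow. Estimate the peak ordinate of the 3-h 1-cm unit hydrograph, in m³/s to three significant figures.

U_p ≈ 55.3 m³/s

Direct runoff: 0.0, 30.7, 110.9, 61.5, 34.1, 18.9, 0.0 m³/s; ΣQ_DR = 256.1 m³/s, peak = 110.9 m³/s.
Runoff depth d = ΣQ_DR·Δt / A = 256.1 × 10800 / (138 km²) = 20.04 mm.
The 1-cm UH is the DRH scaled by (10 mm)/d, so U_p = 110.9 × 10/20.04 = 55.3 m³/s.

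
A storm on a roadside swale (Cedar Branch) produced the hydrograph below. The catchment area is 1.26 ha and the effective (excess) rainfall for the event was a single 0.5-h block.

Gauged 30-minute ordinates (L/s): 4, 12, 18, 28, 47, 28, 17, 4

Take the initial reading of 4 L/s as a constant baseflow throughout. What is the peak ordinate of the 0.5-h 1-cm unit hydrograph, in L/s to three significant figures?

Direct runoff: 0.0, 8.0, 14.0, 24.0, 43.0, 24.0, 13.0, 0.0 L/s; ΣQ_DR = 126.0 L/s, peak = 43.0 L/s.
Runoff depth d = ΣQ_DR·Δt / A = 126.0 × 1800 / (1.26 ha) = 18.00 mm.
The 1-cm UH is the DRH scaled by (10 mm)/d, so U_p = 43.0 × 10/18.00 = 23.9 L/s.

U_p ≈ 23.9 L/s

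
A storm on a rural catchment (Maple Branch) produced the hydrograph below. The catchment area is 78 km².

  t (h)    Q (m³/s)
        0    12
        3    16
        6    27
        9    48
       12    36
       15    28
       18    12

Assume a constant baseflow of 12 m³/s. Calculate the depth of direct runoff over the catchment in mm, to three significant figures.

d ≈ 13.2 mm

Direct runoff: 0.0, 4.0, 15.0, 36.0, 24.0, 16.0, 0.0 m³/s; ΣQ_DR = 95.00 m³/s.
V = ΣQ_DR · Δt = 95.00 × 10800 s = 1.026 × 10^6 m³.
Over A = 78 km², depth = V / A = 13.2 mm.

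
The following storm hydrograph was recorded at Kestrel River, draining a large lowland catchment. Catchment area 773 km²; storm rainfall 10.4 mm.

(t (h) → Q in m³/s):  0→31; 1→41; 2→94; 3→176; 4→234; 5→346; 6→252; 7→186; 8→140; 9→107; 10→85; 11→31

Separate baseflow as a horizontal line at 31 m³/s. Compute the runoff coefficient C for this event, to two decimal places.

ΣQ_DR = 1351 m³/s; V = ΣQ_DR·Δt = 4.864 × 10^6 m³.
Runoff depth d = V / A = 6.292 mm.
C = d / P = 6.292 / 10.4 = 0.60.

C ≈ 0.60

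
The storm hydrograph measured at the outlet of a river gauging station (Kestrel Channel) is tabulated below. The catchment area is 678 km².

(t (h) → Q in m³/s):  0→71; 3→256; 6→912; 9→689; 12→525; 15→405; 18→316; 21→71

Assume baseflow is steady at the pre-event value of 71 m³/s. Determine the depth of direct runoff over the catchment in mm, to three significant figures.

d ≈ 42.6 mm

Direct runoff: 0.0, 185.0, 841.0, 618.0, 454.0, 334.0, 245.0, 0.0 m³/s; ΣQ_DR = 2677 m³/s.
V = ΣQ_DR · Δt = 2677 × 10800 s = 2.891 × 10^7 m³.
Over A = 678 km², depth = V / A = 42.6 mm.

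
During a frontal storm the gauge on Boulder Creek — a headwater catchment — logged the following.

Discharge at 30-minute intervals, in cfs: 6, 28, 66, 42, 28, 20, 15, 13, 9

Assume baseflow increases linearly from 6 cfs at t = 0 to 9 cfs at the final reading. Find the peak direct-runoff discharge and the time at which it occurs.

Q_p = 59.25 cfs at t = 1 h

Subtracting baseflow gives direct-runoff ordinates: 0.00, 21.62, 59.25, 34.88, 20.50, 12.12, 6.75, 4.38, 0.00 cfs.
The maximum is 59.25 cfs, occurring at the reading for t = 1 h.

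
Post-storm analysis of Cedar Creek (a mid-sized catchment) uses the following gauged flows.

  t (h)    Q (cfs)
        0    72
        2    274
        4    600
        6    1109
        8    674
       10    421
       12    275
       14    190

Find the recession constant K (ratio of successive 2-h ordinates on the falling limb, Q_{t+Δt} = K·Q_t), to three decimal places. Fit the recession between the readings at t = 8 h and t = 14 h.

Using the recession-limb readings at t = 8 h and t = 14 h: Q falls from 674 to 190 cfs over 3 intervals.
K = (Q₂/Q₁)^(1/3) = (190/674)^(1/3) = 0.656.

K ≈ 0.656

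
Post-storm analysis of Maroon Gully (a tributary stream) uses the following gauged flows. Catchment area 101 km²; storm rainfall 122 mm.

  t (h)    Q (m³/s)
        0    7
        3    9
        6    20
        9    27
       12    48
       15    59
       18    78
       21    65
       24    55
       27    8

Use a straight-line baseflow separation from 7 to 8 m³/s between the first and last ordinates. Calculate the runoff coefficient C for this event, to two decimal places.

ΣQ_DR = 301.0 m³/s; V = ΣQ_DR·Δt = 3.251 × 10^6 m³.
Runoff depth d = V / A = 32.19 mm.
C = d / P = 32.19 / 122 = 0.26.

C ≈ 0.26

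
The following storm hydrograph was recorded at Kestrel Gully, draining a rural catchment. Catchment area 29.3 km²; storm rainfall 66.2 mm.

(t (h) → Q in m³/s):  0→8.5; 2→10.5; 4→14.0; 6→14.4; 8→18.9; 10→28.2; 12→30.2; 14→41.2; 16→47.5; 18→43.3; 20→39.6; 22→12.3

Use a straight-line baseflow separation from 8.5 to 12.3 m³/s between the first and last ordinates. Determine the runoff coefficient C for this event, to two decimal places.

ΣQ_DR = 183.8 m³/s; V = ΣQ_DR·Δt = 1.323 × 10^6 m³.
Runoff depth d = V / A = 45.17 mm.
C = d / P = 45.17 / 66.2 = 0.68.

C ≈ 0.68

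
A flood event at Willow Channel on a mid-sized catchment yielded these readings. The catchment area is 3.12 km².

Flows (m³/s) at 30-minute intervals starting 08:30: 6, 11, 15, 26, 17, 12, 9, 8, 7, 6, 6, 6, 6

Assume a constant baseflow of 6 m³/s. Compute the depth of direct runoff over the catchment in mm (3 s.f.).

d ≈ 32.9 mm

Direct runoff: 0.0, 5.0, 9.0, 20.0, 11.0, 6.0, 3.0, 2.0, 1.0, 0.0, 0.0, 0.0, 0.0 m³/s; ΣQ_DR = 57.00 m³/s.
V = ΣQ_DR · Δt = 57.00 × 1800 s = 1.026 × 10^5 m³.
Over A = 3.12 km², depth = V / A = 32.9 mm.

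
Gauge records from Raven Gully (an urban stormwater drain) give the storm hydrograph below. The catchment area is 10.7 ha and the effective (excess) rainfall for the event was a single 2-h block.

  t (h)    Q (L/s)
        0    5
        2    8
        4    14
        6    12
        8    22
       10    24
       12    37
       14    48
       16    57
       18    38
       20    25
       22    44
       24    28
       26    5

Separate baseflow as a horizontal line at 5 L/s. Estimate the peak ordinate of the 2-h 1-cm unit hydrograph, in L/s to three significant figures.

Direct runoff: 0.0, 3.0, 9.0, 7.0, 17.0, 19.0, 32.0, 43.0, 52.0, 33.0, 20.0, 39.0, 23.0, 0.0 L/s; ΣQ_DR = 297.0 L/s, peak = 52.0 L/s.
Runoff depth d = ΣQ_DR·Δt / A = 297.0 × 7200 / (10.7 ha) = 19.99 mm.
The 1-cm UH is the DRH scaled by (10 mm)/d, so U_p = 52.0 × 10/19.99 = 26.0 L/s.

U_p ≈ 26.0 L/s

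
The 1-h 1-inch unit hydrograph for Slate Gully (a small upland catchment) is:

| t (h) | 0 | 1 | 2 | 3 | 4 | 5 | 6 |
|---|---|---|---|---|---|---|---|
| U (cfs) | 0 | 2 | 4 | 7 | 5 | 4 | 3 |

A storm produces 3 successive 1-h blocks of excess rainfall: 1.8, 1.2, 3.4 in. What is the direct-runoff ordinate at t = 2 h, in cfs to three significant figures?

Q ≈ 9.60 cfs

By discrete convolution, Q_j = Σ (P_i / 1 in) · U_{j−i}.
At t = 2 h (j=2): Q = (1.8/1)·4 + (1.2/1)·2 + (3.4/1)·0 = 9.60 cfs.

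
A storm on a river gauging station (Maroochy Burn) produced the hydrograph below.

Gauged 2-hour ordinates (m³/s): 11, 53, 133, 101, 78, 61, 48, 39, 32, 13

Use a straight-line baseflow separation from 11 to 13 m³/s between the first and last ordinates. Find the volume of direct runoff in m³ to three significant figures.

Direct-runoff ordinates (Q − Q_b): 0.00, 41.78, 121.56, 89.33, 66.11, 48.89, 35.67, 26.44, 19.22, 0.00 m³/s.
ΣQ_DR = 449.0 m³/s.
With Δt = 2 h = 7200 s, V = ΣQ_DR · Δt = 449.0 × 7200 = 3.23 × 10^6 m³.

V ≈ 3.23 × 10^6 m³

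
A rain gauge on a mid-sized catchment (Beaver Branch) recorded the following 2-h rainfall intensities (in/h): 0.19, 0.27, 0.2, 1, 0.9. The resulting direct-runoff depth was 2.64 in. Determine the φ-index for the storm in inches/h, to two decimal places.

Only the 2 blocks with intensity above φ contribute runoff: 1, 0.9 in/h.
Σ(I−φ)·Δt = d  ⇒  (1+0.9 − 2φ)·2 = 2.64
φ = (1.900 − 2.64/2) / 2 = 0.29 in/h.

φ ≈ 0.29 in/h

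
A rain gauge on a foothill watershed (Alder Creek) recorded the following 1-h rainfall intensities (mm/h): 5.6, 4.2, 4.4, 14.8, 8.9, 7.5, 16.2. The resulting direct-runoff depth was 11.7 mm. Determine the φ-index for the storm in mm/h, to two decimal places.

φ ≈ 9.65 mm/h

Only the 2 blocks with intensity above φ contribute runoff: 14.8, 16.2 mm/h.
Σ(I−φ)·Δt = d  ⇒  (14.8+16.2 − 2φ)·1 = 11.7
φ = (31.00 − 11.7/1) / 2 = 9.65 mm/h.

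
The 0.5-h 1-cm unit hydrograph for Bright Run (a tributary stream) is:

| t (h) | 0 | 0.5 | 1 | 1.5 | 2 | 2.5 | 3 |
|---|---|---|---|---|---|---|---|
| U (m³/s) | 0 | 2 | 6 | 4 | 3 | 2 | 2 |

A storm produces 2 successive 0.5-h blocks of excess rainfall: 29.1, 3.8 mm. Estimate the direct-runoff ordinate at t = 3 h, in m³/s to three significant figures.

By discrete convolution, Q_j = Σ (P_i / 10 mm) · U_{j−i}.
At t = 3 h (j=6): Q = (29.1/10)·2 + (3.8/10)·2 = 6.58 m³/s.

Q ≈ 6.58 m³/s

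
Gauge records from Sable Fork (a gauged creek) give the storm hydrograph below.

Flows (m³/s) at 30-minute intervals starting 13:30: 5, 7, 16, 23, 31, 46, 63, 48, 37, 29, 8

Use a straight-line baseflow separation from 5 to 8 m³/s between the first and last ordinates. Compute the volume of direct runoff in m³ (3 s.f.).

Direct-runoff ordinates (Q − Q_b): 0.00, 1.70, 10.40, 17.10, 24.80, 39.50, 56.20, 40.90, 29.60, 21.30, 0.00 m³/s.
ΣQ_DR = 241.5 m³/s.
With Δt = 0.5 h = 1800 s, V = ΣQ_DR · Δt = 241.5 × 1800 = 4.35 × 10^5 m³.

V ≈ 4.35 × 10^5 m³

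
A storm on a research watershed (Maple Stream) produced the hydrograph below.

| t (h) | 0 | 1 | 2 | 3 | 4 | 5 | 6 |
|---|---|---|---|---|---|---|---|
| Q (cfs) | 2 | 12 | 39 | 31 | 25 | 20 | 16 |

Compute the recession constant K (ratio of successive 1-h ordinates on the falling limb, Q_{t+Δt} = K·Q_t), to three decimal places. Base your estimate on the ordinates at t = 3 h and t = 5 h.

K ≈ 0.803

Using the recession-limb readings at t = 3 h and t = 5 h: Q falls from 31 to 20 cfs over 2 intervals.
K = (Q₂/Q₁)^(1/2) = (20/31)^(1/2) = 0.803.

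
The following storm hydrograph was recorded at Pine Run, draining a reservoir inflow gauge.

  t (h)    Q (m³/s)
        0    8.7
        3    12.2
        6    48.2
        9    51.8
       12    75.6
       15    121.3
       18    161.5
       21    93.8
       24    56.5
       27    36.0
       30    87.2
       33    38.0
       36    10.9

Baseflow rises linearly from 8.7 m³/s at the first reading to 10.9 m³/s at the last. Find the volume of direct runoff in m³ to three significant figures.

Direct-runoff ordinates (Q − Q_b): 0.00, 3.32, 39.13, 42.55, 66.17, 111.68, 151.70, 83.82, 46.33, 25.65, 76.67, 27.28, 0.00 m³/s.
ΣQ_DR = 674.3 m³/s.
With Δt = 3 h = 10800 s, V = ΣQ_DR · Δt = 674.3 × 10800 = 7.28 × 10^6 m³.

V ≈ 7.28 × 10^6 m³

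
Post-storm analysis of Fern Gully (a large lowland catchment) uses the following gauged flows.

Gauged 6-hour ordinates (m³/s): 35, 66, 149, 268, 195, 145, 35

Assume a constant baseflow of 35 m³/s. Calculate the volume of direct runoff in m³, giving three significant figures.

Direct-runoff ordinates (Q − Q_b): 0.0, 31.0, 114.0, 233.0, 160.0, 110.0, 0.0 m³/s.
ΣQ_DR = 648.0 m³/s.
With Δt = 6 h = 21600 s, V = ΣQ_DR · Δt = 648.0 × 21600 = 1.40 × 10^7 m³.

V ≈ 1.40 × 10^7 m³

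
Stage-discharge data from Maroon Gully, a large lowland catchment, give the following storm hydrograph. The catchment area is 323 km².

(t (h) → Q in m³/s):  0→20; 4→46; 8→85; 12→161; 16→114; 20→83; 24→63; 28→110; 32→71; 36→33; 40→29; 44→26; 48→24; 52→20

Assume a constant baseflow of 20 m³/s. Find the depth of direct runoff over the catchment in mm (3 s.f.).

d ≈ 27.0 mm

Direct runoff: 0.0, 26.0, 65.0, 141.0, 94.0, 63.0, 43.0, 90.0, 51.0, 13.0, 9.0, 6.0, 4.0, 0.0 m³/s; ΣQ_DR = 605.0 m³/s.
V = ΣQ_DR · Δt = 605.0 × 14400 s = 8.712 × 10^6 m³.
Over A = 323 km², depth = V / A = 27.0 mm.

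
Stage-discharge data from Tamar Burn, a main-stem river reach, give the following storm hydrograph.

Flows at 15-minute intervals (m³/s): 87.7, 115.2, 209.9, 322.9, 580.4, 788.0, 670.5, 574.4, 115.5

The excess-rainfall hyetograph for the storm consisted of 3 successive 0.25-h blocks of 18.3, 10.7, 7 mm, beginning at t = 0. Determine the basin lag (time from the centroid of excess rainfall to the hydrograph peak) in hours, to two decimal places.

t_L ≈ 0.95 h

Centroid of excess rainfall: t_c = Σ P_i·t̄_i / ΣP_i = 0.2965 h (block centres at 0.125, 0.375, 0.625 h).
Hydrograph peak occurs at t = 1.25 h, so basin lag t_L = 1.25 − 0.2965 = 0.95 h.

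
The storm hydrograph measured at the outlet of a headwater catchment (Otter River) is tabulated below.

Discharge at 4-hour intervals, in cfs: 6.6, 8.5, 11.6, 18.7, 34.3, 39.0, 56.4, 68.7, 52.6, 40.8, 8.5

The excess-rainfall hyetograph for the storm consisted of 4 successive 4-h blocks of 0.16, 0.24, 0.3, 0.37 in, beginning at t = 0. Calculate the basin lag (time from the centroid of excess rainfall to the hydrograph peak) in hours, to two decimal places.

t_L ≈ 18.71 h

Centroid of excess rainfall: t_c = Σ P_i·t̄_i / ΣP_i = 9.2897 h (block centres at 2, 6, 10, 14 h).
Hydrograph peak occurs at t = 28 h, so basin lag t_L = 28 − 9.2897 = 18.71 h.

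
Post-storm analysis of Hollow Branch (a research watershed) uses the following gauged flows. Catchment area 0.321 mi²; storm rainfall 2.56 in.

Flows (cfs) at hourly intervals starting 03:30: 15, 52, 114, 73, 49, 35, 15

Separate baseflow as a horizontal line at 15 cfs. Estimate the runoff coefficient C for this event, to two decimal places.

C ≈ 0.47

ΣQ_DR = 248.0 cfs; V = ΣQ_DR·Δt = 8.928 × 10^5 ft³.
Runoff depth d = V / A = 1.197 in.
C = d / P = 1.197 / 2.56 = 0.47.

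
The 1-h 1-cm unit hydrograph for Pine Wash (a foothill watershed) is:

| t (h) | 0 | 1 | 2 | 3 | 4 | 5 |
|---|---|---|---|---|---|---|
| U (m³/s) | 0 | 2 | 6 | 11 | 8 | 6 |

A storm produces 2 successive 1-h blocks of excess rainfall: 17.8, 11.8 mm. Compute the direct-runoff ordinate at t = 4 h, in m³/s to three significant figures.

By discrete convolution, Q_j = Σ (P_i / 10 mm) · U_{j−i}.
At t = 4 h (j=4): Q = (17.8/10)·8 + (11.8/10)·11 = 27.2 m³/s.

Q ≈ 27.2 m³/s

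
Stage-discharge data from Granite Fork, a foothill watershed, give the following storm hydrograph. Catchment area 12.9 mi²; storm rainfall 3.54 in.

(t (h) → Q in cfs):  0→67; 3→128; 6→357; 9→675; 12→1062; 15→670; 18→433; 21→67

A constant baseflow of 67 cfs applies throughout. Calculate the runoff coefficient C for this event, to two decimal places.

ΣQ_DR = 2923 cfs; V = ΣQ_DR·Δt = 3.157 × 10^7 ft³.
Runoff depth d = V / A = 1.053 in.
C = d / P = 1.053 / 3.54 = 0.30.

C ≈ 0.30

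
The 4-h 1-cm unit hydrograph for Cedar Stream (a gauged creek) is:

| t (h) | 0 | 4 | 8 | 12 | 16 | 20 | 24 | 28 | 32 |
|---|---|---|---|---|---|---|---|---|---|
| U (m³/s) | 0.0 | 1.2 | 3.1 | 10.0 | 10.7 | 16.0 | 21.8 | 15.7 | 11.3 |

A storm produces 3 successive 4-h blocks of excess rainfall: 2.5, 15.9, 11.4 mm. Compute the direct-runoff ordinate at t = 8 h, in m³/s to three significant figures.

By discrete convolution, Q_j = Σ (P_i / 10 mm) · U_{j−i}.
At t = 8 h (j=2): Q = (2.5/10)·3.1 + (15.9/10)·1.2 + (11.4/10)·0.0 = 2.68 m³/s.

Q ≈ 2.68 m³/s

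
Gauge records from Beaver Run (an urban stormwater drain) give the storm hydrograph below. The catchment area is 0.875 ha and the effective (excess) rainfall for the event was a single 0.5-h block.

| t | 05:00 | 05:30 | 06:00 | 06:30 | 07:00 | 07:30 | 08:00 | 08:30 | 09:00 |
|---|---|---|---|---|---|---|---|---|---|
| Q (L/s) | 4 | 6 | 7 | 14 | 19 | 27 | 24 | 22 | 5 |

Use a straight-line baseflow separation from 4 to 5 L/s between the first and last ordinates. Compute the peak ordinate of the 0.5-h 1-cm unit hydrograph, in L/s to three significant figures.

Direct runoff: 0.00, 1.88, 2.75, 9.62, 14.50, 22.38, 19.25, 17.12, 0.00 L/s; ΣQ_DR = 87.50 L/s, peak = 22.38 L/s.
Runoff depth d = ΣQ_DR·Δt / A = 87.50 × 1800 / (0.875 ha) = 18.00 mm.
The 1-cm UH is the DRH scaled by (10 mm)/d, so U_p = 22.38 × 10/18.00 = 12.4 L/s.

U_p ≈ 12.4 L/s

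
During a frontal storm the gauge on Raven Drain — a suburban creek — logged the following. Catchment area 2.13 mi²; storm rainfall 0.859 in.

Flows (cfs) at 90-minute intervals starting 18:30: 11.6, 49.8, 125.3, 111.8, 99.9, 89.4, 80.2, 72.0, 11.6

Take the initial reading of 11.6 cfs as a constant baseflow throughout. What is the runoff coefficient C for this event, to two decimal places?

C ≈ 0.70

ΣQ_DR = 547.2 cfs; V = ΣQ_DR·Δt = 2.955 × 10^6 ft³.
Runoff depth d = V / A = 0.5971 in.
C = d / P = 0.5971 / 0.859 = 0.70.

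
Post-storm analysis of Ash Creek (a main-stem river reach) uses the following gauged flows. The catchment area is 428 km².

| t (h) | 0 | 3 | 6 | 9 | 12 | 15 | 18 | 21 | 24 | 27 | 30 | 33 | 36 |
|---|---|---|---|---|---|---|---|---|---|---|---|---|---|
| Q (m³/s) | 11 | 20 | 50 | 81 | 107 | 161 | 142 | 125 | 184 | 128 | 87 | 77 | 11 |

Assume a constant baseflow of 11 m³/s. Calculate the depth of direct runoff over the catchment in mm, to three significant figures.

d ≈ 26.3 mm

Direct runoff: 0.0, 9.0, 39.0, 70.0, 96.0, 150.0, 131.0, 114.0, 173.0, 117.0, 76.0, 66.0, 0.0 m³/s; ΣQ_DR = 1041 m³/s.
V = ΣQ_DR · Δt = 1041 × 10800 s = 1.124 × 10^7 m³.
Over A = 428 km², depth = V / A = 26.3 mm.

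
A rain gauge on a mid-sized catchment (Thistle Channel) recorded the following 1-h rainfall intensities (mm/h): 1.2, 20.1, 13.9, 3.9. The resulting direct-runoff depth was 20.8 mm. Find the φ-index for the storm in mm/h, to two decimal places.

Only the 2 blocks with intensity above φ contribute runoff: 20.1, 13.9 mm/h.
Σ(I−φ)·Δt = d  ⇒  (20.1+13.9 − 2φ)·1 = 20.8
φ = (34.00 − 20.8/1) / 2 = 6.60 mm/h.

φ ≈ 6.60 mm/h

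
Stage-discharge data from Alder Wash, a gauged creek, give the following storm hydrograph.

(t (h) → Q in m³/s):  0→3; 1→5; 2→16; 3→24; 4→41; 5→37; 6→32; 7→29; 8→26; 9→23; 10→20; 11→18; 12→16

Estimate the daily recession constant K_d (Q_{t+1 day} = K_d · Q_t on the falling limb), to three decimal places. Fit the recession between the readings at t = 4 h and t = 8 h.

Between t = 4 h and t = 8 h the flow falls from 41 to 26 m³/s over 4×1 h = 4 h.
Per-interval ratio K = (26/41)^(1/4) = 0.8924; K_d = K^(24/1) = 0.065.

K_d ≈ 0.065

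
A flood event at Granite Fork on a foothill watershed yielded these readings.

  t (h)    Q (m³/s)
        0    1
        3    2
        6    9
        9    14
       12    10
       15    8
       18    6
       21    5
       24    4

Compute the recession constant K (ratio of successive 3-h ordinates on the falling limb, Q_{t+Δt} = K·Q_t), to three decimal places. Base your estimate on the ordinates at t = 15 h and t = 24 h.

K ≈ 0.794

Using the recession-limb readings at t = 15 h and t = 24 h: Q falls from 8 to 4 m³/s over 3 intervals.
K = (Q₂/Q₁)^(1/3) = (4/8)^(1/3) = 0.794.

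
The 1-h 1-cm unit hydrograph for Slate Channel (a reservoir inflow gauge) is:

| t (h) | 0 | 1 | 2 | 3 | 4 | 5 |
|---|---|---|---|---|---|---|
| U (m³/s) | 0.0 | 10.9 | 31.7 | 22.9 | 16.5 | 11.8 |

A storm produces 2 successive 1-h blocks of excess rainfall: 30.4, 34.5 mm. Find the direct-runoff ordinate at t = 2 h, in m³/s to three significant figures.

Q ≈ 134 m³/s

By discrete convolution, Q_j = Σ (P_i / 10 mm) · U_{j−i}.
At t = 2 h (j=2): Q = (30.4/10)·31.7 + (34.5/10)·10.9 = 134 m³/s.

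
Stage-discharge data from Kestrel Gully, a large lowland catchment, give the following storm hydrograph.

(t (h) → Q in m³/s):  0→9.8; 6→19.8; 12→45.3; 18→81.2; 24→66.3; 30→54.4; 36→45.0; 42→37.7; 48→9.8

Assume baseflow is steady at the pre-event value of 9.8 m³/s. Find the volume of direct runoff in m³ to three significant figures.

V ≈ 6.07 × 10^6 m³

Direct-runoff ordinates (Q − Q_b): 0.0, 10.0, 35.5, 71.4, 56.5, 44.6, 35.2, 27.9, 0.0 m³/s.
ΣQ_DR = 281.1 m³/s.
With Δt = 6 h = 21600 s, V = ΣQ_DR · Δt = 281.1 × 21600 = 6.07 × 10^6 m³.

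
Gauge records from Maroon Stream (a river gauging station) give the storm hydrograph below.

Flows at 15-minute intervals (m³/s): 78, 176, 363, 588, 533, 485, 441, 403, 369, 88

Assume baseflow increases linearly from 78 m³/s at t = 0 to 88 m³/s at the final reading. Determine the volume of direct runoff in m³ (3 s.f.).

V ≈ 2.42 × 10^6 m³

Direct-runoff ordinates (Q − Q_b): 0.00, 96.89, 282.78, 506.67, 450.56, 401.44, 356.33, 317.22, 282.11, 0.00 m³/s.
ΣQ_DR = 2694 m³/s.
With Δt = 0.25 h = 900 s, V = ΣQ_DR · Δt = 2694 × 900 = 2.42 × 10^6 m³.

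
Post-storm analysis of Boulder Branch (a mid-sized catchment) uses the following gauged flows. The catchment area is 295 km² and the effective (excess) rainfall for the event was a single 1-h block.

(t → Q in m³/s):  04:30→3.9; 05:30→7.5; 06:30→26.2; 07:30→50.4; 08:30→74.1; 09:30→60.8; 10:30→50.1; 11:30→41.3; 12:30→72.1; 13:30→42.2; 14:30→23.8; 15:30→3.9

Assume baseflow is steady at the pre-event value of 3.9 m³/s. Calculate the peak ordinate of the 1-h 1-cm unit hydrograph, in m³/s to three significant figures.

U_p ≈ 140 m³/s

Direct runoff: 0.0, 3.6, 22.3, 46.5, 70.2, 56.9, 46.2, 37.4, 68.2, 38.3, 19.9, 0.0 m³/s; ΣQ_DR = 409.5 m³/s, peak = 70.2 m³/s.
Runoff depth d = ΣQ_DR·Δt / A = 409.5 × 3600 / (295 km²) = 4.997 mm.
The 1-cm UH is the DRH scaled by (10 mm)/d, so U_p = 70.2 × 10/4.997 = 140 m³/s.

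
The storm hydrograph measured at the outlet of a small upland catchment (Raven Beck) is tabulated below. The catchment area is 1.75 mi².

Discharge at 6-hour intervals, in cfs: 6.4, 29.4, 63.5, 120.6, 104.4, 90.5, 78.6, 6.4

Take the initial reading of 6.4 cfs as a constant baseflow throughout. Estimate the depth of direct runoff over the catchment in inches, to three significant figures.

d ≈ 2.38 in

Direct runoff: 0.0, 23.0, 57.1, 114.2, 98.0, 84.1, 72.2, 0.0 cfs; ΣQ_DR = 448.6 cfs.
V = ΣQ_DR · Δt = 448.6 × 21600 s = 9.690 × 10^6 ft³.
Over A = 1.75 mi², depth = V / A = 2.38 in.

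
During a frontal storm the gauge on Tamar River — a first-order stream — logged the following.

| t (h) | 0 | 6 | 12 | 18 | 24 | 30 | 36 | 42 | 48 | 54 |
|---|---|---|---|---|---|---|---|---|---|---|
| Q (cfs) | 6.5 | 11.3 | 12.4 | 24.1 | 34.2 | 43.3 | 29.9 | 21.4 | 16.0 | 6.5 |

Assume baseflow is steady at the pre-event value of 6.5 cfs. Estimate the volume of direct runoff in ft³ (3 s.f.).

Direct-runoff ordinates (Q − Q_b): 0.0, 4.8, 5.9, 17.6, 27.7, 36.8, 23.4, 14.9, 9.5, 0.0 cfs.
ΣQ_DR = 140.6 cfs.
With Δt = 6 h = 21600 s, V = ΣQ_DR · Δt = 140.6 × 21600 = 3.04 × 10^6 ft³.

V ≈ 3.04 × 10^6 ft³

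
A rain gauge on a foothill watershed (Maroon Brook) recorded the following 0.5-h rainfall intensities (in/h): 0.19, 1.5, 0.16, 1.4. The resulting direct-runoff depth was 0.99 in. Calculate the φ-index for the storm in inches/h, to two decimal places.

φ ≈ 0.46 in/h

Only the 2 blocks with intensity above φ contribute runoff: 1.5, 1.4 in/h.
Σ(I−φ)·Δt = d  ⇒  (1.5+1.4 − 2φ)·0.5 = 0.99
φ = (2.900 − 0.99/0.5) / 2 = 0.46 in/h.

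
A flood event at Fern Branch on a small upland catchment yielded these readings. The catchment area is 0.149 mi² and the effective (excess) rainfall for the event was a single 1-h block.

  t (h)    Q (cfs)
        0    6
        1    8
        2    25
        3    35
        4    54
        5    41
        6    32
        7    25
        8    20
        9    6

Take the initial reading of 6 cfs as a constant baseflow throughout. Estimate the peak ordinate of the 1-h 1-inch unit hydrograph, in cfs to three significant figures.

Direct runoff: 0.0, 2.0, 19.0, 29.0, 48.0, 35.0, 26.0, 19.0, 14.0, 0.0 cfs; ΣQ_DR = 192.0 cfs, peak = 48.0 cfs.
Runoff depth d = ΣQ_DR·Δt / A = 192.0 × 3600 / (0.149 mi²) = 1.997 in.
The 1-inch UH is the DRH scaled by (1 in)/d, so U_p = 48.0 × 1/1.997 = 24.0 cfs.

U_p ≈ 24.0 cfs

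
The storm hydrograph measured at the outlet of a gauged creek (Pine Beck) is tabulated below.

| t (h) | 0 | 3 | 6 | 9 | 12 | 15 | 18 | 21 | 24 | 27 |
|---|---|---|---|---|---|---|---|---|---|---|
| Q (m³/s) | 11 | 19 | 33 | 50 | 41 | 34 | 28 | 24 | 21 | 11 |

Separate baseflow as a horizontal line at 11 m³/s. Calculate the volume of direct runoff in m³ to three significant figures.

V ≈ 1.75 × 10^6 m³

Direct-runoff ordinates (Q − Q_b): 0.0, 8.0, 22.0, 39.0, 30.0, 23.0, 17.0, 13.0, 10.0, 0.0 m³/s.
ΣQ_DR = 162.0 m³/s.
With Δt = 3 h = 10800 s, V = ΣQ_DR · Δt = 162.0 × 10800 = 1.75 × 10^6 m³.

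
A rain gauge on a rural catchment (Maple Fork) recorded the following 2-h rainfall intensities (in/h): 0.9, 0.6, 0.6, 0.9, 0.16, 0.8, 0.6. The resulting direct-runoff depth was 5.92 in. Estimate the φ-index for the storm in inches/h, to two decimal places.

φ ≈ 0.24 in/h

Only the 6 blocks with intensity above φ contribute runoff: 0.9, 0.6, 0.6, 0.9, 0.8, 0.6 in/h.
Σ(I−φ)·Δt = d  ⇒  (0.9+0.6+0.6+0.9+0.8+0.6 − 6φ)·2 = 5.92
φ = (4.400 − 5.92/2) / 6 = 0.24 in/h.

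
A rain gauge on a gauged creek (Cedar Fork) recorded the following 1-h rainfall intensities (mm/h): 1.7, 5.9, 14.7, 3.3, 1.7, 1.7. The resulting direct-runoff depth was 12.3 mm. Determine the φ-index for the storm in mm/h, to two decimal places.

Only the 2 blocks with intensity above φ contribute runoff: 5.9, 14.7 mm/h.
Σ(I−φ)·Δt = d  ⇒  (5.9+14.7 − 2φ)·1 = 12.3
φ = (20.60 − 12.3/1) / 2 = 4.15 mm/h.

φ ≈ 4.15 mm/h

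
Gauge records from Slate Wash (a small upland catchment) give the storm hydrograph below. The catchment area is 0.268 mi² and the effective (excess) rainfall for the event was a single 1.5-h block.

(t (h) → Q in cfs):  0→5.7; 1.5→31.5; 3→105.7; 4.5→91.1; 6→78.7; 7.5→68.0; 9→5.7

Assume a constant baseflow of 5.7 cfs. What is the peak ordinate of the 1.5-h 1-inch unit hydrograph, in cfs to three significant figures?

U_p ≈ 33.3 cfs

Direct runoff: 0.0, 25.8, 100.0, 85.4, 73.0, 62.3, 0.0 cfs; ΣQ_DR = 346.5 cfs, peak = 100.0 cfs.
Runoff depth d = ΣQ_DR·Δt / A = 346.5 × 5400 / (0.268 mi²) = 3.005 in.
The 1-inch UH is the DRH scaled by (1 in)/d, so U_p = 100.0 × 1/3.005 = 33.3 cfs.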